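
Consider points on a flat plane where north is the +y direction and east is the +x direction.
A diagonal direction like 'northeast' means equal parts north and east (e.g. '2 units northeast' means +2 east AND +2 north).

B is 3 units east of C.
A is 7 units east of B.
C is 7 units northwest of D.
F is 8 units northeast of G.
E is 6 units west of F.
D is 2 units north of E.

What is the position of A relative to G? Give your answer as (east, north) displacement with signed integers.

Answer: A is at (east=5, north=17) relative to G.

Derivation:
Place G at the origin (east=0, north=0).
  F is 8 units northeast of G: delta (east=+8, north=+8); F at (east=8, north=8).
  E is 6 units west of F: delta (east=-6, north=+0); E at (east=2, north=8).
  D is 2 units north of E: delta (east=+0, north=+2); D at (east=2, north=10).
  C is 7 units northwest of D: delta (east=-7, north=+7); C at (east=-5, north=17).
  B is 3 units east of C: delta (east=+3, north=+0); B at (east=-2, north=17).
  A is 7 units east of B: delta (east=+7, north=+0); A at (east=5, north=17).
Therefore A relative to G: (east=5, north=17).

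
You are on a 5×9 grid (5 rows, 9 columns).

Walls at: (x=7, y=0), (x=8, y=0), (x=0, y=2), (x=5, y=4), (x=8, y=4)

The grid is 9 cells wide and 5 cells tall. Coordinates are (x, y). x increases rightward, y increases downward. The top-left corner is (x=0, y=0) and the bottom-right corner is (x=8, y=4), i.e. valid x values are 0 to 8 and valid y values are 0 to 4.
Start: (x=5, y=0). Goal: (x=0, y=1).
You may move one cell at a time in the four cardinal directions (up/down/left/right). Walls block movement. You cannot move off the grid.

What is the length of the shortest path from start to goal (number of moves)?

BFS from (x=5, y=0) until reaching (x=0, y=1):
  Distance 0: (x=5, y=0)
  Distance 1: (x=4, y=0), (x=6, y=0), (x=5, y=1)
  Distance 2: (x=3, y=0), (x=4, y=1), (x=6, y=1), (x=5, y=2)
  Distance 3: (x=2, y=0), (x=3, y=1), (x=7, y=1), (x=4, y=2), (x=6, y=2), (x=5, y=3)
  Distance 4: (x=1, y=0), (x=2, y=1), (x=8, y=1), (x=3, y=2), (x=7, y=2), (x=4, y=3), (x=6, y=3)
  Distance 5: (x=0, y=0), (x=1, y=1), (x=2, y=2), (x=8, y=2), (x=3, y=3), (x=7, y=3), (x=4, y=4), (x=6, y=4)
  Distance 6: (x=0, y=1), (x=1, y=2), (x=2, y=3), (x=8, y=3), (x=3, y=4), (x=7, y=4)  <- goal reached here
One shortest path (6 moves): (x=5, y=0) -> (x=4, y=0) -> (x=3, y=0) -> (x=2, y=0) -> (x=1, y=0) -> (x=0, y=0) -> (x=0, y=1)

Answer: Shortest path length: 6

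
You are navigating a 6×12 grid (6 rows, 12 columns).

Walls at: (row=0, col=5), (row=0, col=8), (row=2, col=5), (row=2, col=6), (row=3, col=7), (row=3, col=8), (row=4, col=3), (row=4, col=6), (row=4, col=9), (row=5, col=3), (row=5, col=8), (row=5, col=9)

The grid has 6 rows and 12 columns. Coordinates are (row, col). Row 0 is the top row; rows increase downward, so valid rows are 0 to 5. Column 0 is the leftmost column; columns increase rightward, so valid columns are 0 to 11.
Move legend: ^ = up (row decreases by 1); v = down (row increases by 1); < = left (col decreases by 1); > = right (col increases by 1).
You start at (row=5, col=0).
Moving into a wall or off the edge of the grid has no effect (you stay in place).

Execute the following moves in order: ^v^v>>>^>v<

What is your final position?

Answer: Final position: (row=5, col=1)

Derivation:
Start: (row=5, col=0)
  ^ (up): (row=5, col=0) -> (row=4, col=0)
  v (down): (row=4, col=0) -> (row=5, col=0)
  ^ (up): (row=5, col=0) -> (row=4, col=0)
  v (down): (row=4, col=0) -> (row=5, col=0)
  > (right): (row=5, col=0) -> (row=5, col=1)
  > (right): (row=5, col=1) -> (row=5, col=2)
  > (right): blocked, stay at (row=5, col=2)
  ^ (up): (row=5, col=2) -> (row=4, col=2)
  > (right): blocked, stay at (row=4, col=2)
  v (down): (row=4, col=2) -> (row=5, col=2)
  < (left): (row=5, col=2) -> (row=5, col=1)
Final: (row=5, col=1)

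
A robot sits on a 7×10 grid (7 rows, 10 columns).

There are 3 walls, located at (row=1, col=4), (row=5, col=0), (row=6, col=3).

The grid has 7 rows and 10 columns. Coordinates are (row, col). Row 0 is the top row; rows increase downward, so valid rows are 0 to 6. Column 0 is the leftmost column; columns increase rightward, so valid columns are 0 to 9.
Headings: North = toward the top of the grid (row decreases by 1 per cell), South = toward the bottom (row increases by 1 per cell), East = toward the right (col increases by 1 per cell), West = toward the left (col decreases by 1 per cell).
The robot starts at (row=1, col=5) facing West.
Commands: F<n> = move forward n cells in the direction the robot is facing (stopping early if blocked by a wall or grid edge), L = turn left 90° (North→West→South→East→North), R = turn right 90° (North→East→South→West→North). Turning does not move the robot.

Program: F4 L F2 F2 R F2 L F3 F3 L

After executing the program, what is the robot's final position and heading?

Start: (row=1, col=5), facing West
  F4: move forward 0/4 (blocked), now at (row=1, col=5)
  L: turn left, now facing South
  F2: move forward 2, now at (row=3, col=5)
  F2: move forward 2, now at (row=5, col=5)
  R: turn right, now facing West
  F2: move forward 2, now at (row=5, col=3)
  L: turn left, now facing South
  F3: move forward 0/3 (blocked), now at (row=5, col=3)
  F3: move forward 0/3 (blocked), now at (row=5, col=3)
  L: turn left, now facing East
Final: (row=5, col=3), facing East

Answer: Final position: (row=5, col=3), facing East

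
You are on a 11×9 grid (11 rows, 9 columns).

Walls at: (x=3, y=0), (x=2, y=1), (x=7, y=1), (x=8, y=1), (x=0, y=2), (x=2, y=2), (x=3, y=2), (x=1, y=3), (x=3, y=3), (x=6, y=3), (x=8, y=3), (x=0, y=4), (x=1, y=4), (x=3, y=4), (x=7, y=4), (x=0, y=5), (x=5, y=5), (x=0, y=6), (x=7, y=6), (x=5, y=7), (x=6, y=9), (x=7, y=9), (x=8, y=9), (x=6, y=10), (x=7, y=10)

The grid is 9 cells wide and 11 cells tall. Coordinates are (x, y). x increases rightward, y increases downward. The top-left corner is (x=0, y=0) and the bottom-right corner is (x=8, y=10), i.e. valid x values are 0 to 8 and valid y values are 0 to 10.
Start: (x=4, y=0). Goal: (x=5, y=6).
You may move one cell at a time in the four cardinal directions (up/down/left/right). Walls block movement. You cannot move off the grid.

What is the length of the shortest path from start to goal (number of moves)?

BFS from (x=4, y=0) until reaching (x=5, y=6):
  Distance 0: (x=4, y=0)
  Distance 1: (x=5, y=0), (x=4, y=1)
  Distance 2: (x=6, y=0), (x=3, y=1), (x=5, y=1), (x=4, y=2)
  Distance 3: (x=7, y=0), (x=6, y=1), (x=5, y=2), (x=4, y=3)
  Distance 4: (x=8, y=0), (x=6, y=2), (x=5, y=3), (x=4, y=4)
  Distance 5: (x=7, y=2), (x=5, y=4), (x=4, y=5)
  Distance 6: (x=8, y=2), (x=7, y=3), (x=6, y=4), (x=3, y=5), (x=4, y=6)
  Distance 7: (x=2, y=5), (x=6, y=5), (x=3, y=6), (x=5, y=6), (x=4, y=7)  <- goal reached here
One shortest path (7 moves): (x=4, y=0) -> (x=4, y=1) -> (x=4, y=2) -> (x=4, y=3) -> (x=4, y=4) -> (x=4, y=5) -> (x=4, y=6) -> (x=5, y=6)

Answer: Shortest path length: 7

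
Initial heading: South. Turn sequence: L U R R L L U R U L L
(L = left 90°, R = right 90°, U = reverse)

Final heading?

Answer: Final heading: South

Derivation:
Start: South
  L (left (90° counter-clockwise)) -> East
  U (U-turn (180°)) -> West
  R (right (90° clockwise)) -> North
  R (right (90° clockwise)) -> East
  L (left (90° counter-clockwise)) -> North
  L (left (90° counter-clockwise)) -> West
  U (U-turn (180°)) -> East
  R (right (90° clockwise)) -> South
  U (U-turn (180°)) -> North
  L (left (90° counter-clockwise)) -> West
  L (left (90° counter-clockwise)) -> South
Final: South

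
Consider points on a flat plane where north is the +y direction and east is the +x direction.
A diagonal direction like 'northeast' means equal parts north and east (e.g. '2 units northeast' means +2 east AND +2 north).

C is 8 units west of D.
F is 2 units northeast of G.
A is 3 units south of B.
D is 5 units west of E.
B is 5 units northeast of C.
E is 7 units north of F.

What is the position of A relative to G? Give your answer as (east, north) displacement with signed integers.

Answer: A is at (east=-6, north=11) relative to G.

Derivation:
Place G at the origin (east=0, north=0).
  F is 2 units northeast of G: delta (east=+2, north=+2); F at (east=2, north=2).
  E is 7 units north of F: delta (east=+0, north=+7); E at (east=2, north=9).
  D is 5 units west of E: delta (east=-5, north=+0); D at (east=-3, north=9).
  C is 8 units west of D: delta (east=-8, north=+0); C at (east=-11, north=9).
  B is 5 units northeast of C: delta (east=+5, north=+5); B at (east=-6, north=14).
  A is 3 units south of B: delta (east=+0, north=-3); A at (east=-6, north=11).
Therefore A relative to G: (east=-6, north=11).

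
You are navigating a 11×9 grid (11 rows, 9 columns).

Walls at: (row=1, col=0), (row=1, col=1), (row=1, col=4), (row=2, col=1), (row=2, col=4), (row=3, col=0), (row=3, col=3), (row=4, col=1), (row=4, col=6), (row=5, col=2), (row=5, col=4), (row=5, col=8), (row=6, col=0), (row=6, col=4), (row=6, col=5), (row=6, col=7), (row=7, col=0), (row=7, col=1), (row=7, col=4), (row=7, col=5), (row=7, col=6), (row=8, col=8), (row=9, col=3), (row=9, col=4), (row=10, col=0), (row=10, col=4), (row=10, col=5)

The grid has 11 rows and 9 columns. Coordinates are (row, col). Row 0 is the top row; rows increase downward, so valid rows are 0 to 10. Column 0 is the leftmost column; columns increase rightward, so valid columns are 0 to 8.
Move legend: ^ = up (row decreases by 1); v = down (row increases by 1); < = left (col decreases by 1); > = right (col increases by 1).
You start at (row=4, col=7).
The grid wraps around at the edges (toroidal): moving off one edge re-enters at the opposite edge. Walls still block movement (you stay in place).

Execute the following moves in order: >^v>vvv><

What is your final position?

Start: (row=4, col=7)
  > (right): (row=4, col=7) -> (row=4, col=8)
  ^ (up): (row=4, col=8) -> (row=3, col=8)
  v (down): (row=3, col=8) -> (row=4, col=8)
  > (right): (row=4, col=8) -> (row=4, col=0)
  v (down): (row=4, col=0) -> (row=5, col=0)
  v (down): blocked, stay at (row=5, col=0)
  v (down): blocked, stay at (row=5, col=0)
  > (right): (row=5, col=0) -> (row=5, col=1)
  < (left): (row=5, col=1) -> (row=5, col=0)
Final: (row=5, col=0)

Answer: Final position: (row=5, col=0)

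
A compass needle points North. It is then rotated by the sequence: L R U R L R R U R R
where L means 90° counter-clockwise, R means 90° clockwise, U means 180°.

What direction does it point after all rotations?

Answer: Final heading: North

Derivation:
Start: North
  L (left (90° counter-clockwise)) -> West
  R (right (90° clockwise)) -> North
  U (U-turn (180°)) -> South
  R (right (90° clockwise)) -> West
  L (left (90° counter-clockwise)) -> South
  R (right (90° clockwise)) -> West
  R (right (90° clockwise)) -> North
  U (U-turn (180°)) -> South
  R (right (90° clockwise)) -> West
  R (right (90° clockwise)) -> North
Final: North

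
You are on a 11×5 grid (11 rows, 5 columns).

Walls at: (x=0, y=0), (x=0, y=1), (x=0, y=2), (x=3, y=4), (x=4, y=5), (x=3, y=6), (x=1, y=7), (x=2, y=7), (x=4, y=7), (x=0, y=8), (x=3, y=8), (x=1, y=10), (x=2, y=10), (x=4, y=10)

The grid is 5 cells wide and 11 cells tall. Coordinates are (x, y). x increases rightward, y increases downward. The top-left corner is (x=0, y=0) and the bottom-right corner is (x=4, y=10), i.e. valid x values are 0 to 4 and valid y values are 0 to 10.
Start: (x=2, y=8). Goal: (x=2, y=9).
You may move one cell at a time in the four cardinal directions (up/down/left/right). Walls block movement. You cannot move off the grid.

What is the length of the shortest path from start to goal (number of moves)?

BFS from (x=2, y=8) until reaching (x=2, y=9):
  Distance 0: (x=2, y=8)
  Distance 1: (x=1, y=8), (x=2, y=9)  <- goal reached here
One shortest path (1 moves): (x=2, y=8) -> (x=2, y=9)

Answer: Shortest path length: 1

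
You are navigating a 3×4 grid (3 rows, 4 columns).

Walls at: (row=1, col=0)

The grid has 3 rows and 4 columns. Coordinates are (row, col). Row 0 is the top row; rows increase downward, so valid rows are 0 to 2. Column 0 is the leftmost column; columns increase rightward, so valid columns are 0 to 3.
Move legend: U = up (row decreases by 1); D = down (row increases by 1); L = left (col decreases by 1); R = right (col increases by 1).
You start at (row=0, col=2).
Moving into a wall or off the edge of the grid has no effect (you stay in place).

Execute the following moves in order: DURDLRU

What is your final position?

Start: (row=0, col=2)
  D (down): (row=0, col=2) -> (row=1, col=2)
  U (up): (row=1, col=2) -> (row=0, col=2)
  R (right): (row=0, col=2) -> (row=0, col=3)
  D (down): (row=0, col=3) -> (row=1, col=3)
  L (left): (row=1, col=3) -> (row=1, col=2)
  R (right): (row=1, col=2) -> (row=1, col=3)
  U (up): (row=1, col=3) -> (row=0, col=3)
Final: (row=0, col=3)

Answer: Final position: (row=0, col=3)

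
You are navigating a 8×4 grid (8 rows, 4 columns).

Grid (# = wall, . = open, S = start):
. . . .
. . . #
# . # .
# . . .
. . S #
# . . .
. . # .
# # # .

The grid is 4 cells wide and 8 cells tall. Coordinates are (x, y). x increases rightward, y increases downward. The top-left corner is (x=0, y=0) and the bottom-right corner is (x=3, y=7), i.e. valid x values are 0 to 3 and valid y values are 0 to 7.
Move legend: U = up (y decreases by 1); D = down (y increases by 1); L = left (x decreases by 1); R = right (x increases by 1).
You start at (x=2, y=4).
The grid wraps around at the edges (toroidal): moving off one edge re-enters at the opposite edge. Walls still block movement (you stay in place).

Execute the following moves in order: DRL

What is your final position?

Start: (x=2, y=4)
  D (down): (x=2, y=4) -> (x=2, y=5)
  R (right): (x=2, y=5) -> (x=3, y=5)
  L (left): (x=3, y=5) -> (x=2, y=5)
Final: (x=2, y=5)

Answer: Final position: (x=2, y=5)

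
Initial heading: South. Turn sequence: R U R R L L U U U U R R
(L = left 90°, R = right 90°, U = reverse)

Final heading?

Answer: Final heading: West

Derivation:
Start: South
  R (right (90° clockwise)) -> West
  U (U-turn (180°)) -> East
  R (right (90° clockwise)) -> South
  R (right (90° clockwise)) -> West
  L (left (90° counter-clockwise)) -> South
  L (left (90° counter-clockwise)) -> East
  U (U-turn (180°)) -> West
  U (U-turn (180°)) -> East
  U (U-turn (180°)) -> West
  U (U-turn (180°)) -> East
  R (right (90° clockwise)) -> South
  R (right (90° clockwise)) -> West
Final: West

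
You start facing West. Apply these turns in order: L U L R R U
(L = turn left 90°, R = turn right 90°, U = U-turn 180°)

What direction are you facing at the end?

Start: West
  L (left (90° counter-clockwise)) -> South
  U (U-turn (180°)) -> North
  L (left (90° counter-clockwise)) -> West
  R (right (90° clockwise)) -> North
  R (right (90° clockwise)) -> East
  U (U-turn (180°)) -> West
Final: West

Answer: Final heading: West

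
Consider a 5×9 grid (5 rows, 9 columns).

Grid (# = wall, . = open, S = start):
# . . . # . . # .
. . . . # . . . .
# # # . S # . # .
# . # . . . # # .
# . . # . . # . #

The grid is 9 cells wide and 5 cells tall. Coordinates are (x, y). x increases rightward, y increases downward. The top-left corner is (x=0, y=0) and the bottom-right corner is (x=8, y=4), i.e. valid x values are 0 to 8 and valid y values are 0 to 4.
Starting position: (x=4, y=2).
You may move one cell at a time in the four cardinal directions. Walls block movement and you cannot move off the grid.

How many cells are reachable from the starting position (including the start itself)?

BFS flood-fill from (x=4, y=2):
  Distance 0: (x=4, y=2)
  Distance 1: (x=3, y=2), (x=4, y=3)
  Distance 2: (x=3, y=1), (x=3, y=3), (x=5, y=3), (x=4, y=4)
  Distance 3: (x=3, y=0), (x=2, y=1), (x=5, y=4)
  Distance 4: (x=2, y=0), (x=1, y=1)
  Distance 5: (x=1, y=0), (x=0, y=1)
Total reachable: 14 (grid has 28 open cells total)

Answer: Reachable cells: 14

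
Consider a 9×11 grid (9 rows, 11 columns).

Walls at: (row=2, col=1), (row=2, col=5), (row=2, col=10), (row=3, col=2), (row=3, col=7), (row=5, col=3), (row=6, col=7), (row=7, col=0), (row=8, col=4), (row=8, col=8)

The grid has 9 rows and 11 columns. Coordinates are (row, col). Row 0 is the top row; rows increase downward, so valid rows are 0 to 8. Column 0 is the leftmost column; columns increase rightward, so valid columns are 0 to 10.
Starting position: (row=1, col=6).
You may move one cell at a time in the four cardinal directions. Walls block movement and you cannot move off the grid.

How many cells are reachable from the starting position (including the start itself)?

BFS flood-fill from (row=1, col=6):
  Distance 0: (row=1, col=6)
  Distance 1: (row=0, col=6), (row=1, col=5), (row=1, col=7), (row=2, col=6)
  Distance 2: (row=0, col=5), (row=0, col=7), (row=1, col=4), (row=1, col=8), (row=2, col=7), (row=3, col=6)
  Distance 3: (row=0, col=4), (row=0, col=8), (row=1, col=3), (row=1, col=9), (row=2, col=4), (row=2, col=8), (row=3, col=5), (row=4, col=6)
  Distance 4: (row=0, col=3), (row=0, col=9), (row=1, col=2), (row=1, col=10), (row=2, col=3), (row=2, col=9), (row=3, col=4), (row=3, col=8), (row=4, col=5), (row=4, col=7), (row=5, col=6)
  Distance 5: (row=0, col=2), (row=0, col=10), (row=1, col=1), (row=2, col=2), (row=3, col=3), (row=3, col=9), (row=4, col=4), (row=4, col=8), (row=5, col=5), (row=5, col=7), (row=6, col=6)
  Distance 6: (row=0, col=1), (row=1, col=0), (row=3, col=10), (row=4, col=3), (row=4, col=9), (row=5, col=4), (row=5, col=8), (row=6, col=5), (row=7, col=6)
  Distance 7: (row=0, col=0), (row=2, col=0), (row=4, col=2), (row=4, col=10), (row=5, col=9), (row=6, col=4), (row=6, col=8), (row=7, col=5), (row=7, col=7), (row=8, col=6)
  Distance 8: (row=3, col=0), (row=4, col=1), (row=5, col=2), (row=5, col=10), (row=6, col=3), (row=6, col=9), (row=7, col=4), (row=7, col=8), (row=8, col=5), (row=8, col=7)
  Distance 9: (row=3, col=1), (row=4, col=0), (row=5, col=1), (row=6, col=2), (row=6, col=10), (row=7, col=3), (row=7, col=9)
  Distance 10: (row=5, col=0), (row=6, col=1), (row=7, col=2), (row=7, col=10), (row=8, col=3), (row=8, col=9)
  Distance 11: (row=6, col=0), (row=7, col=1), (row=8, col=2), (row=8, col=10)
  Distance 12: (row=8, col=1)
  Distance 13: (row=8, col=0)
Total reachable: 89 (grid has 89 open cells total)

Answer: Reachable cells: 89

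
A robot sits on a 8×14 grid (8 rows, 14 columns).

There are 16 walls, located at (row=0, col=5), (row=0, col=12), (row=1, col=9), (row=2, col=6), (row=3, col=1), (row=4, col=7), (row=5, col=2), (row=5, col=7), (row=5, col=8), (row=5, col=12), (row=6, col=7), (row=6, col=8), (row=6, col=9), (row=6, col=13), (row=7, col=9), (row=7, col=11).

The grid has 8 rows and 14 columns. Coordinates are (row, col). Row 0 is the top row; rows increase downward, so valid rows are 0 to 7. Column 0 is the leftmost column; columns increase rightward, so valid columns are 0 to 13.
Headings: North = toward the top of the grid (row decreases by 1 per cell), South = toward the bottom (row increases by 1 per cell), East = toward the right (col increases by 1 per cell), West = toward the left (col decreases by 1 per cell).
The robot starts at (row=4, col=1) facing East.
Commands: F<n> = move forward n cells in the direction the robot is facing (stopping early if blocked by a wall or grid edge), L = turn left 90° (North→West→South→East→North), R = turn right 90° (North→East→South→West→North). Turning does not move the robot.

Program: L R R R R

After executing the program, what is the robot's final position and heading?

Start: (row=4, col=1), facing East
  L: turn left, now facing North
  R: turn right, now facing East
  R: turn right, now facing South
  R: turn right, now facing West
  R: turn right, now facing North
Final: (row=4, col=1), facing North

Answer: Final position: (row=4, col=1), facing North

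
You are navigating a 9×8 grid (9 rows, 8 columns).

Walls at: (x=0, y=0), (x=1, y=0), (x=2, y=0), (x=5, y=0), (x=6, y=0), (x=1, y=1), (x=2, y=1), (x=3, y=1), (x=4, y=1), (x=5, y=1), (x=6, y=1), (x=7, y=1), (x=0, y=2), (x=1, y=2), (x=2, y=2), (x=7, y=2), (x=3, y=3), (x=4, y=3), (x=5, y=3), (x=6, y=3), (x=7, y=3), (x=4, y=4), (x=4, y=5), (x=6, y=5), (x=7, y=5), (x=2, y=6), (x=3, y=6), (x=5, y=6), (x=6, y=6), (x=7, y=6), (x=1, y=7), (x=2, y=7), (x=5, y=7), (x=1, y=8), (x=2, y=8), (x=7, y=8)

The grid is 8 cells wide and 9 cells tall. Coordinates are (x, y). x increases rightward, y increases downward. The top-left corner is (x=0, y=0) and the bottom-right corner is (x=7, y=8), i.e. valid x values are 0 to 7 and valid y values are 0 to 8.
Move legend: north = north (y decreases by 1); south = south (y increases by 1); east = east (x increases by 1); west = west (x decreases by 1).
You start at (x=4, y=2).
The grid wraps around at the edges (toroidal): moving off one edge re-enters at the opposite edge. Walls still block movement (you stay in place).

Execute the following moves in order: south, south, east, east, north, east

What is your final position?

Start: (x=4, y=2)
  south (south): blocked, stay at (x=4, y=2)
  south (south): blocked, stay at (x=4, y=2)
  east (east): (x=4, y=2) -> (x=5, y=2)
  east (east): (x=5, y=2) -> (x=6, y=2)
  north (north): blocked, stay at (x=6, y=2)
  east (east): blocked, stay at (x=6, y=2)
Final: (x=6, y=2)

Answer: Final position: (x=6, y=2)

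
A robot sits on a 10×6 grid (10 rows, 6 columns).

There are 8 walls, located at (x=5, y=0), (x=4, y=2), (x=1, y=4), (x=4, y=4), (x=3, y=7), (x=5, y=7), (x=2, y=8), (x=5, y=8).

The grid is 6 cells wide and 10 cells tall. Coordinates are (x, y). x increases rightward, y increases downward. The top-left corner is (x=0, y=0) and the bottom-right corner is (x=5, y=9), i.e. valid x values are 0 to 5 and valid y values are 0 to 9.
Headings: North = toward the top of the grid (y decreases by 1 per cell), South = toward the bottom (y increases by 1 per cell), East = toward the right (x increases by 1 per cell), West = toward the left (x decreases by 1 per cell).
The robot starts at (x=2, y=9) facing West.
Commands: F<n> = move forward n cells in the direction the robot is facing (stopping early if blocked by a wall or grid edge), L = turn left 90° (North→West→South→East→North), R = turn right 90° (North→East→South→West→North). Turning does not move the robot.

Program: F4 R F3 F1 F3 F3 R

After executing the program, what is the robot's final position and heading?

Start: (x=2, y=9), facing West
  F4: move forward 2/4 (blocked), now at (x=0, y=9)
  R: turn right, now facing North
  F3: move forward 3, now at (x=0, y=6)
  F1: move forward 1, now at (x=0, y=5)
  F3: move forward 3, now at (x=0, y=2)
  F3: move forward 2/3 (blocked), now at (x=0, y=0)
  R: turn right, now facing East
Final: (x=0, y=0), facing East

Answer: Final position: (x=0, y=0), facing East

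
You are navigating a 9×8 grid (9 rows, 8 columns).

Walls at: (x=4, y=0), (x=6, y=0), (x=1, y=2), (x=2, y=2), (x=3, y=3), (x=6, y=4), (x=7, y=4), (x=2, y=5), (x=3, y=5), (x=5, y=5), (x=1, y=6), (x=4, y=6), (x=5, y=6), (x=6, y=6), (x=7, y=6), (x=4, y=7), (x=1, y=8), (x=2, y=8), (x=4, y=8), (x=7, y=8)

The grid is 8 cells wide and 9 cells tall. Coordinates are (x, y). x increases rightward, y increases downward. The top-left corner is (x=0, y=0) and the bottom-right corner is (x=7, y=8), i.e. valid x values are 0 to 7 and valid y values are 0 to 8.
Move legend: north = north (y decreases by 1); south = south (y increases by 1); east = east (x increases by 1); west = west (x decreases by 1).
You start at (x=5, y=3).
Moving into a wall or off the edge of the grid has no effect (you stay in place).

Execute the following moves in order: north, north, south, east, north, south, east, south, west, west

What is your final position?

Answer: Final position: (x=5, y=3)

Derivation:
Start: (x=5, y=3)
  north (north): (x=5, y=3) -> (x=5, y=2)
  north (north): (x=5, y=2) -> (x=5, y=1)
  south (south): (x=5, y=1) -> (x=5, y=2)
  east (east): (x=5, y=2) -> (x=6, y=2)
  north (north): (x=6, y=2) -> (x=6, y=1)
  south (south): (x=6, y=1) -> (x=6, y=2)
  east (east): (x=6, y=2) -> (x=7, y=2)
  south (south): (x=7, y=2) -> (x=7, y=3)
  west (west): (x=7, y=3) -> (x=6, y=3)
  west (west): (x=6, y=3) -> (x=5, y=3)
Final: (x=5, y=3)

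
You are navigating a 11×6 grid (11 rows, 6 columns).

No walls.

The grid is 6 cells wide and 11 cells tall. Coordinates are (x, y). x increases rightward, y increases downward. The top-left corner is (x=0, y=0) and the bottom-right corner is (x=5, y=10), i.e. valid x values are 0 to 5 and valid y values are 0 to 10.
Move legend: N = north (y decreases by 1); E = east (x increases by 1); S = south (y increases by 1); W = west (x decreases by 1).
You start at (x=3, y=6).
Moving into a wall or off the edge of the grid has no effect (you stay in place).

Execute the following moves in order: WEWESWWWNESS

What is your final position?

Answer: Final position: (x=1, y=8)

Derivation:
Start: (x=3, y=6)
  W (west): (x=3, y=6) -> (x=2, y=6)
  E (east): (x=2, y=6) -> (x=3, y=6)
  W (west): (x=3, y=6) -> (x=2, y=6)
  E (east): (x=2, y=6) -> (x=3, y=6)
  S (south): (x=3, y=6) -> (x=3, y=7)
  W (west): (x=3, y=7) -> (x=2, y=7)
  W (west): (x=2, y=7) -> (x=1, y=7)
  W (west): (x=1, y=7) -> (x=0, y=7)
  N (north): (x=0, y=7) -> (x=0, y=6)
  E (east): (x=0, y=6) -> (x=1, y=6)
  S (south): (x=1, y=6) -> (x=1, y=7)
  S (south): (x=1, y=7) -> (x=1, y=8)
Final: (x=1, y=8)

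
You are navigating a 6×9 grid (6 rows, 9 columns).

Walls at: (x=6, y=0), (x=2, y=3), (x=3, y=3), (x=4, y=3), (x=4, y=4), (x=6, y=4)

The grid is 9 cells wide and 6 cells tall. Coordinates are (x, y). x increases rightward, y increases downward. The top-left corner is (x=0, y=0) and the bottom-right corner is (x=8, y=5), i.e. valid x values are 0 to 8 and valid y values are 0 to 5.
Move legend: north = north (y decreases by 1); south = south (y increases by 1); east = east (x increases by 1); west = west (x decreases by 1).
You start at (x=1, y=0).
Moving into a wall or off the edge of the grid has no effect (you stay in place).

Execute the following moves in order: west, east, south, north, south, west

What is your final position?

Answer: Final position: (x=0, y=1)

Derivation:
Start: (x=1, y=0)
  west (west): (x=1, y=0) -> (x=0, y=0)
  east (east): (x=0, y=0) -> (x=1, y=0)
  south (south): (x=1, y=0) -> (x=1, y=1)
  north (north): (x=1, y=1) -> (x=1, y=0)
  south (south): (x=1, y=0) -> (x=1, y=1)
  west (west): (x=1, y=1) -> (x=0, y=1)
Final: (x=0, y=1)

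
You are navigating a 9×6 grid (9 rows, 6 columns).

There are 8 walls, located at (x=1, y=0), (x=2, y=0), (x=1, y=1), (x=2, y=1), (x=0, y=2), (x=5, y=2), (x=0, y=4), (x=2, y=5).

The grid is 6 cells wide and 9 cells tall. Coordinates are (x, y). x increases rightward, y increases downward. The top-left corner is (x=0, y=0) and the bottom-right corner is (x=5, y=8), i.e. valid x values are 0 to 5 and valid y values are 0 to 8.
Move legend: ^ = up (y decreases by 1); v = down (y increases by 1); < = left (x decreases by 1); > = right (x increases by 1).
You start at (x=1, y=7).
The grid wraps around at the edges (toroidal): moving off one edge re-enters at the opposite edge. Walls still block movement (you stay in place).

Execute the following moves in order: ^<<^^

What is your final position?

Answer: Final position: (x=5, y=4)

Derivation:
Start: (x=1, y=7)
  ^ (up): (x=1, y=7) -> (x=1, y=6)
  < (left): (x=1, y=6) -> (x=0, y=6)
  < (left): (x=0, y=6) -> (x=5, y=6)
  ^ (up): (x=5, y=6) -> (x=5, y=5)
  ^ (up): (x=5, y=5) -> (x=5, y=4)
Final: (x=5, y=4)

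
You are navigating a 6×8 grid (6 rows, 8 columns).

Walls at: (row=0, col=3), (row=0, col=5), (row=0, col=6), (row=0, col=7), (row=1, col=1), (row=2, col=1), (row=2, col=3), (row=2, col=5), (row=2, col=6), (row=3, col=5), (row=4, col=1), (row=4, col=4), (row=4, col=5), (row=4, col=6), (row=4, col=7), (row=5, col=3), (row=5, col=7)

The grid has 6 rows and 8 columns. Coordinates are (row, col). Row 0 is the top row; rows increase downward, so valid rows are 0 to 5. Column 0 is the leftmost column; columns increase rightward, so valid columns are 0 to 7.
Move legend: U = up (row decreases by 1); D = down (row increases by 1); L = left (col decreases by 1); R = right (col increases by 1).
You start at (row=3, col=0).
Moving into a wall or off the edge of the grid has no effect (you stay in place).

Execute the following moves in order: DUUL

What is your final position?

Start: (row=3, col=0)
  D (down): (row=3, col=0) -> (row=4, col=0)
  U (up): (row=4, col=0) -> (row=3, col=0)
  U (up): (row=3, col=0) -> (row=2, col=0)
  L (left): blocked, stay at (row=2, col=0)
Final: (row=2, col=0)

Answer: Final position: (row=2, col=0)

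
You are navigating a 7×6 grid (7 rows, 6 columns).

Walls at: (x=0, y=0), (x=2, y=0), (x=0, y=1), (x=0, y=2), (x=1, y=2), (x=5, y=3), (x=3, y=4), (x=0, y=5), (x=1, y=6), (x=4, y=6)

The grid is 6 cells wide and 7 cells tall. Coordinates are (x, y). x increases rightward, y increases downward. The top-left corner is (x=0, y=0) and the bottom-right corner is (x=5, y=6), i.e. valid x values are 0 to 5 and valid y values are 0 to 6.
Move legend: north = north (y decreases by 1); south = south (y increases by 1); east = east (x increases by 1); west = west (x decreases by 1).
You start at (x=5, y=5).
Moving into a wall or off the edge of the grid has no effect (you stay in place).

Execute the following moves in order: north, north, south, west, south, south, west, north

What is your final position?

Answer: Final position: (x=3, y=5)

Derivation:
Start: (x=5, y=5)
  north (north): (x=5, y=5) -> (x=5, y=4)
  north (north): blocked, stay at (x=5, y=4)
  south (south): (x=5, y=4) -> (x=5, y=5)
  west (west): (x=5, y=5) -> (x=4, y=5)
  south (south): blocked, stay at (x=4, y=5)
  south (south): blocked, stay at (x=4, y=5)
  west (west): (x=4, y=5) -> (x=3, y=5)
  north (north): blocked, stay at (x=3, y=5)
Final: (x=3, y=5)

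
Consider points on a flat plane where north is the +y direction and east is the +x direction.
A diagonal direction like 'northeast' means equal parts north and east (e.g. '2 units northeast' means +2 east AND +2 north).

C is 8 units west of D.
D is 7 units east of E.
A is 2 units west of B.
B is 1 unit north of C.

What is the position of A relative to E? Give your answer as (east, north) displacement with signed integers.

Answer: A is at (east=-3, north=1) relative to E.

Derivation:
Place E at the origin (east=0, north=0).
  D is 7 units east of E: delta (east=+7, north=+0); D at (east=7, north=0).
  C is 8 units west of D: delta (east=-8, north=+0); C at (east=-1, north=0).
  B is 1 unit north of C: delta (east=+0, north=+1); B at (east=-1, north=1).
  A is 2 units west of B: delta (east=-2, north=+0); A at (east=-3, north=1).
Therefore A relative to E: (east=-3, north=1).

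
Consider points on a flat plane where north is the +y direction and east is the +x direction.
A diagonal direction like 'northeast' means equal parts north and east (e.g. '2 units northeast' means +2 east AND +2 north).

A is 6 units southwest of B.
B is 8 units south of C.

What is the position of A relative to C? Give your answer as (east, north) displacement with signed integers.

Place C at the origin (east=0, north=0).
  B is 8 units south of C: delta (east=+0, north=-8); B at (east=0, north=-8).
  A is 6 units southwest of B: delta (east=-6, north=-6); A at (east=-6, north=-14).
Therefore A relative to C: (east=-6, north=-14).

Answer: A is at (east=-6, north=-14) relative to C.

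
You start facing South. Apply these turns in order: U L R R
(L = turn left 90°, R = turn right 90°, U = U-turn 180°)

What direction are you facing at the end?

Answer: Final heading: East

Derivation:
Start: South
  U (U-turn (180°)) -> North
  L (left (90° counter-clockwise)) -> West
  R (right (90° clockwise)) -> North
  R (right (90° clockwise)) -> East
Final: East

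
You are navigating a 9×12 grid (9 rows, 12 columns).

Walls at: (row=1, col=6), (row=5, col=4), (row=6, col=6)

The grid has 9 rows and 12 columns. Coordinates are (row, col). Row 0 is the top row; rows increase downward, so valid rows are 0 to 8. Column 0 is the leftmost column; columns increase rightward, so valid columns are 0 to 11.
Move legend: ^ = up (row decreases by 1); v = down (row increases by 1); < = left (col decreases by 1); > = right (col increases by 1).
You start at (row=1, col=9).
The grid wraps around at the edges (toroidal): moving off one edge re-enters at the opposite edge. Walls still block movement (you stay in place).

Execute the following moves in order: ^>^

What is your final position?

Start: (row=1, col=9)
  ^ (up): (row=1, col=9) -> (row=0, col=9)
  > (right): (row=0, col=9) -> (row=0, col=10)
  ^ (up): (row=0, col=10) -> (row=8, col=10)
Final: (row=8, col=10)

Answer: Final position: (row=8, col=10)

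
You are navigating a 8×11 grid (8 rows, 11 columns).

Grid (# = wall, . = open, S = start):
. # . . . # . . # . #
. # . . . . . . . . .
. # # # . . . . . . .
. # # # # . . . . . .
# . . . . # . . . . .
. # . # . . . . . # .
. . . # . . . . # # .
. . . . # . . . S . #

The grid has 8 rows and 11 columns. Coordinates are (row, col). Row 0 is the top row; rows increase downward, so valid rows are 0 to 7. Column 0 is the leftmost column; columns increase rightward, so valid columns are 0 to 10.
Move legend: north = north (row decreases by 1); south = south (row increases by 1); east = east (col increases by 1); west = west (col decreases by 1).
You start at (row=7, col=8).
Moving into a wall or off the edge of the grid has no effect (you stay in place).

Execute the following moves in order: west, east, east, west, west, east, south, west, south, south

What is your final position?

Answer: Final position: (row=7, col=7)

Derivation:
Start: (row=7, col=8)
  west (west): (row=7, col=8) -> (row=7, col=7)
  east (east): (row=7, col=7) -> (row=7, col=8)
  east (east): (row=7, col=8) -> (row=7, col=9)
  west (west): (row=7, col=9) -> (row=7, col=8)
  west (west): (row=7, col=8) -> (row=7, col=7)
  east (east): (row=7, col=7) -> (row=7, col=8)
  south (south): blocked, stay at (row=7, col=8)
  west (west): (row=7, col=8) -> (row=7, col=7)
  south (south): blocked, stay at (row=7, col=7)
  south (south): blocked, stay at (row=7, col=7)
Final: (row=7, col=7)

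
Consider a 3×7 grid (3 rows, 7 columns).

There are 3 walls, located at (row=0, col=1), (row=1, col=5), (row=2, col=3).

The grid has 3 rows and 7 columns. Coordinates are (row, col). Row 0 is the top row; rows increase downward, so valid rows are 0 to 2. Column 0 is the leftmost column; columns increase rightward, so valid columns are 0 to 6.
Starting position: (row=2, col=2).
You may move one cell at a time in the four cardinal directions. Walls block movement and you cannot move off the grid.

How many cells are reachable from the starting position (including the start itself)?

BFS flood-fill from (row=2, col=2):
  Distance 0: (row=2, col=2)
  Distance 1: (row=1, col=2), (row=2, col=1)
  Distance 2: (row=0, col=2), (row=1, col=1), (row=1, col=3), (row=2, col=0)
  Distance 3: (row=0, col=3), (row=1, col=0), (row=1, col=4)
  Distance 4: (row=0, col=0), (row=0, col=4), (row=2, col=4)
  Distance 5: (row=0, col=5), (row=2, col=5)
  Distance 6: (row=0, col=6), (row=2, col=6)
  Distance 7: (row=1, col=6)
Total reachable: 18 (grid has 18 open cells total)

Answer: Reachable cells: 18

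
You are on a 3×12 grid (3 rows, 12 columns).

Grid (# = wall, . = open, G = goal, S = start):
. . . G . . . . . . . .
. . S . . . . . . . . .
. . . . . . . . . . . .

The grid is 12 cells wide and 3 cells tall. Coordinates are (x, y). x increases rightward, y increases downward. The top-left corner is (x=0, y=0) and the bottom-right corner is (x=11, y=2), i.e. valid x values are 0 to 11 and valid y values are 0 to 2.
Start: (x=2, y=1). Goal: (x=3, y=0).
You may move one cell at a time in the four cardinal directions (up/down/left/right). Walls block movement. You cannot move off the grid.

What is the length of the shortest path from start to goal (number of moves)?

Answer: Shortest path length: 2

Derivation:
BFS from (x=2, y=1) until reaching (x=3, y=0):
  Distance 0: (x=2, y=1)
  Distance 1: (x=2, y=0), (x=1, y=1), (x=3, y=1), (x=2, y=2)
  Distance 2: (x=1, y=0), (x=3, y=0), (x=0, y=1), (x=4, y=1), (x=1, y=2), (x=3, y=2)  <- goal reached here
One shortest path (2 moves): (x=2, y=1) -> (x=3, y=1) -> (x=3, y=0)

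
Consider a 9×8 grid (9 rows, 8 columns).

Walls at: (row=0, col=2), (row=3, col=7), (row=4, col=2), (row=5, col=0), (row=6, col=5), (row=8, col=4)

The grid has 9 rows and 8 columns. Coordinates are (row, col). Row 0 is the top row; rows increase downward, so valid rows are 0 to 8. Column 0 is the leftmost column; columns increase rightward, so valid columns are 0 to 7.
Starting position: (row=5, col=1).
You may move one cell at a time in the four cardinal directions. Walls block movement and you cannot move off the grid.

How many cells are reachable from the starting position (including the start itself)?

BFS flood-fill from (row=5, col=1):
  Distance 0: (row=5, col=1)
  Distance 1: (row=4, col=1), (row=5, col=2), (row=6, col=1)
  Distance 2: (row=3, col=1), (row=4, col=0), (row=5, col=3), (row=6, col=0), (row=6, col=2), (row=7, col=1)
  Distance 3: (row=2, col=1), (row=3, col=0), (row=3, col=2), (row=4, col=3), (row=5, col=4), (row=6, col=3), (row=7, col=0), (row=7, col=2), (row=8, col=1)
  Distance 4: (row=1, col=1), (row=2, col=0), (row=2, col=2), (row=3, col=3), (row=4, col=4), (row=5, col=5), (row=6, col=4), (row=7, col=3), (row=8, col=0), (row=8, col=2)
  Distance 5: (row=0, col=1), (row=1, col=0), (row=1, col=2), (row=2, col=3), (row=3, col=4), (row=4, col=5), (row=5, col=6), (row=7, col=4), (row=8, col=3)
  Distance 6: (row=0, col=0), (row=1, col=3), (row=2, col=4), (row=3, col=5), (row=4, col=6), (row=5, col=7), (row=6, col=6), (row=7, col=5)
  Distance 7: (row=0, col=3), (row=1, col=4), (row=2, col=5), (row=3, col=6), (row=4, col=7), (row=6, col=7), (row=7, col=6), (row=8, col=5)
  Distance 8: (row=0, col=4), (row=1, col=5), (row=2, col=6), (row=7, col=7), (row=8, col=6)
  Distance 9: (row=0, col=5), (row=1, col=6), (row=2, col=7), (row=8, col=7)
  Distance 10: (row=0, col=6), (row=1, col=7)
  Distance 11: (row=0, col=7)
Total reachable: 66 (grid has 66 open cells total)

Answer: Reachable cells: 66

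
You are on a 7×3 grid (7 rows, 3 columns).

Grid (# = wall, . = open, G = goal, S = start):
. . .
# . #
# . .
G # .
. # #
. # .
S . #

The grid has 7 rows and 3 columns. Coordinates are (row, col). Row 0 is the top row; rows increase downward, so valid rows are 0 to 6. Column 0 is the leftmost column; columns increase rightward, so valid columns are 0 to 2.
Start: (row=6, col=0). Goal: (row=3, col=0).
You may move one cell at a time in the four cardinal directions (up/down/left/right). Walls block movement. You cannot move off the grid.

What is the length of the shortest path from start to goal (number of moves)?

BFS from (row=6, col=0) until reaching (row=3, col=0):
  Distance 0: (row=6, col=0)
  Distance 1: (row=5, col=0), (row=6, col=1)
  Distance 2: (row=4, col=0)
  Distance 3: (row=3, col=0)  <- goal reached here
One shortest path (3 moves): (row=6, col=0) -> (row=5, col=0) -> (row=4, col=0) -> (row=3, col=0)

Answer: Shortest path length: 3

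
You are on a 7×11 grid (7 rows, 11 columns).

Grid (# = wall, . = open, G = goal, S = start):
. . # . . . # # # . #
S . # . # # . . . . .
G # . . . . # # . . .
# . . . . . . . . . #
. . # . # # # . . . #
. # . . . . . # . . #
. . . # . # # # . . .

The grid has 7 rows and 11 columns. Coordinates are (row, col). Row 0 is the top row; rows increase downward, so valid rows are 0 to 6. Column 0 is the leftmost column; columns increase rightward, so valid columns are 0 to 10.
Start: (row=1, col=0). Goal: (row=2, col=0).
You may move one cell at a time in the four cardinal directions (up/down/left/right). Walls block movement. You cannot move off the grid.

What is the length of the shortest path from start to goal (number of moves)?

BFS from (row=1, col=0) until reaching (row=2, col=0):
  Distance 0: (row=1, col=0)
  Distance 1: (row=0, col=0), (row=1, col=1), (row=2, col=0)  <- goal reached here
One shortest path (1 moves): (row=1, col=0) -> (row=2, col=0)

Answer: Shortest path length: 1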